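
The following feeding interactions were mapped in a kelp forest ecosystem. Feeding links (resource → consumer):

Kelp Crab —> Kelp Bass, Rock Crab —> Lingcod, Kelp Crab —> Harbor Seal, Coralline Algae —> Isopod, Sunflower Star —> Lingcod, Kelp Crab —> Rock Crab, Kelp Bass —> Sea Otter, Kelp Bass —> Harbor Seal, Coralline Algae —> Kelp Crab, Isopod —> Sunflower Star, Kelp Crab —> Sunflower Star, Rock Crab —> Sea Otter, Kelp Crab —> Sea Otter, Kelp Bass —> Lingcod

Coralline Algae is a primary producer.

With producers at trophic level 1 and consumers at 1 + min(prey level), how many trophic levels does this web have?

4

Producers (level 1): Coralline Algae.
Following each consumer down to its lowest-level prey: Coralline Algae → Kelp Crab → Kelp Bass → Lingcod (levels 1 through 4).
All prey of Lingcod (Kelp Bass 3, Rock Crab 3, Sunflower Star 3) are at level 3 or above, so Lingcod is at level 1 + 3 = 4.
Every consumer has at least one prey at level 3 or below, so none exceeds level 4.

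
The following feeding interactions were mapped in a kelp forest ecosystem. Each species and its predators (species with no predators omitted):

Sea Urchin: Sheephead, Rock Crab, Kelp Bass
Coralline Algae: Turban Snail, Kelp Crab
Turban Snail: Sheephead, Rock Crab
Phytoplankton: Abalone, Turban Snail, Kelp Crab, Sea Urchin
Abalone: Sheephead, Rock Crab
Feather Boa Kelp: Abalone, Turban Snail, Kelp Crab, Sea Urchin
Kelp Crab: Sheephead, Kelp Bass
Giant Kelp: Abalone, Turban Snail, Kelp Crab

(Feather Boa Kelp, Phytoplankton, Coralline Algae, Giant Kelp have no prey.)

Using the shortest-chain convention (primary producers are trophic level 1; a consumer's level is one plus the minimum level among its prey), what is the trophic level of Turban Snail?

Trophic level 2

Feather Boa Kelp is a producer → level 1.
Turban Snail eats Feather Boa Kelp → level 2.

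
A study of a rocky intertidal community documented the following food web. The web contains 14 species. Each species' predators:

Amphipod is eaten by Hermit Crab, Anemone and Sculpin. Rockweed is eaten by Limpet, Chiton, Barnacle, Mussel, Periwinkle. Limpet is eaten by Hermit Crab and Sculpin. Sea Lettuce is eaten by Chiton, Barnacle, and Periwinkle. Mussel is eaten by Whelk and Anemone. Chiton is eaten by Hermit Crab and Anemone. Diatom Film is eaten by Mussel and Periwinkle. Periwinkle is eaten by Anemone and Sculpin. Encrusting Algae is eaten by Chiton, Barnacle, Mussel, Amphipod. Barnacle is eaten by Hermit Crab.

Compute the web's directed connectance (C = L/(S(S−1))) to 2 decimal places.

The web has S = 14 species and L = 26 feeding links.
C = L / (S(S−1)) = 26 / 182 = 0.1429 ≈ 0.14.

C = 0.14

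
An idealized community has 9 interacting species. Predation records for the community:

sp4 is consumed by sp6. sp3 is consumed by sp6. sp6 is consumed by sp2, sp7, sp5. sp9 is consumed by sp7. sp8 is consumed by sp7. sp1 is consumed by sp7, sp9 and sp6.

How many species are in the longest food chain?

3 species

One longest chain: sp1 → sp6 → sp2.
It has 3 species and 2 links.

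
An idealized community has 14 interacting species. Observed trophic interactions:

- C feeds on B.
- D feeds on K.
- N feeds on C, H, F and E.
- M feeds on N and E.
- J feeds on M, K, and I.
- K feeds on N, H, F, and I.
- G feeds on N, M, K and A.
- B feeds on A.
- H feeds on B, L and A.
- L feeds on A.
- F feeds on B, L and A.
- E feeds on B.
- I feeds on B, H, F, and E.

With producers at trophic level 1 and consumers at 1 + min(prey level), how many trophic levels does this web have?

Producers (level 1): A.
Following each consumer down to its lowest-level prey: A → B → E → M (levels 1 through 4).
All prey of M (E 3, N 3) are at level 3 or above, so M is at level 1 + 3 = 4.
Every consumer has at least one prey at level 3 or below, so none exceeds level 4.

4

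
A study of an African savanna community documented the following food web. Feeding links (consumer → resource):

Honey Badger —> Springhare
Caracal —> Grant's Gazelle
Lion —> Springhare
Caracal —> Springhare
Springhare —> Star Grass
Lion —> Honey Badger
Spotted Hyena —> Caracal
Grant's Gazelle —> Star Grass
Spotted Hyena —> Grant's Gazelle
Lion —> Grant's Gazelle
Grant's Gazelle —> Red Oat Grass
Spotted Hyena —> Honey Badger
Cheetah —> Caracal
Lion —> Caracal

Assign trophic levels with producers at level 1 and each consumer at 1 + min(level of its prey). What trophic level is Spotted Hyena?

Star Grass is a producer → level 1.
Grant's Gazelle eats Star Grass → level 2.
Spotted Hyena eats Grant's Gazelle → level 3.
No prey of Spotted Hyena is below level 2, so 3 is the minimum.

Trophic level 3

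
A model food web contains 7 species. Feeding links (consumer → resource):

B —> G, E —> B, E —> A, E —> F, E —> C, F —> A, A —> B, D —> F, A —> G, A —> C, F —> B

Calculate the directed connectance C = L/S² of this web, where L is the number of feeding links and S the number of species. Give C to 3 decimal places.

The web has S = 7 species and L = 11 feeding links.
C = L / S² = 11 / 49 = 0.2245 ≈ 0.224.

C = 0.224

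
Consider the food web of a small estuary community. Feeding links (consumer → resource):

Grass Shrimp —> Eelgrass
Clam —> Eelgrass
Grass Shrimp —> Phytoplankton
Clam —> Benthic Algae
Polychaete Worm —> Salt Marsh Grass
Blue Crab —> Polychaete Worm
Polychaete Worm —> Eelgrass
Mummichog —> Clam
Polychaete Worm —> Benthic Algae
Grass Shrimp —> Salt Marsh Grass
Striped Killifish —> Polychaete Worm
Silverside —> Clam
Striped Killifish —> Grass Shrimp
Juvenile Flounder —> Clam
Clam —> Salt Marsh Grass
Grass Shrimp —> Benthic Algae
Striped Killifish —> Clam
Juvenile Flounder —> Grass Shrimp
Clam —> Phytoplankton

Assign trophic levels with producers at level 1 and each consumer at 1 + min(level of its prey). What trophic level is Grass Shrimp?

Salt Marsh Grass is a producer → level 1.
Grass Shrimp eats Salt Marsh Grass → level 2.

Trophic level 2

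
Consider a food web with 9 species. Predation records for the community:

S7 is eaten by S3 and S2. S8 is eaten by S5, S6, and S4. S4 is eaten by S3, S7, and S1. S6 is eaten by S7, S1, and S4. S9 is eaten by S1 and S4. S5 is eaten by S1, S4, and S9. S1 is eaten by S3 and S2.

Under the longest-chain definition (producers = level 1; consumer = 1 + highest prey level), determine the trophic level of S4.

Trophic level 4

S8 is a producer → level 1.
S5 eats S8 → level 2.
S9 eats S5 → level 3.
S4 eats S9 (level 3); other prey at levels: S8 1, S6 2, S5 2 → level 4.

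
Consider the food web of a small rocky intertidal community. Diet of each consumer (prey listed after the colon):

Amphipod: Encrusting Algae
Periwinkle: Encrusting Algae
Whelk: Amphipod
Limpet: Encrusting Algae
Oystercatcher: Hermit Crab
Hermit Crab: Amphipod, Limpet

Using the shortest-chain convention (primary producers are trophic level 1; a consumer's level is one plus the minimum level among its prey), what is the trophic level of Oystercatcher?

Encrusting Algae is a producer → level 1.
Amphipod eats Encrusting Algae → level 2.
Hermit Crab eats Amphipod → level 3.
Oystercatcher eats Hermit Crab → level 4.
No prey of Oystercatcher is below level 3, so 4 is the minimum.

Trophic level 4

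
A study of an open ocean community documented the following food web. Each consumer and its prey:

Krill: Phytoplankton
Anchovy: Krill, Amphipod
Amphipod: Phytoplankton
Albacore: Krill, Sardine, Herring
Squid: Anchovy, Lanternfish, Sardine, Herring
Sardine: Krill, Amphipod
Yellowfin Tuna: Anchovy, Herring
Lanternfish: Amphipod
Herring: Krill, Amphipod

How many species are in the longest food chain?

One longest chain: Phytoplankton → Krill → Anchovy → Squid.
It has 4 species and 3 links.

4 species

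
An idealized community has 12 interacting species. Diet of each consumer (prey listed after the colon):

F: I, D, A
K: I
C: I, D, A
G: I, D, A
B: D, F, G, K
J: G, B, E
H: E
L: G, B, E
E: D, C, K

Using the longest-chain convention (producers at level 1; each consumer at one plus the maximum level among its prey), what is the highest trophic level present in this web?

Producers (level 1): I, D, A.
I → C → E → L gives L level 4.
No species has a prey at level 4, so no species reaches level 5.

4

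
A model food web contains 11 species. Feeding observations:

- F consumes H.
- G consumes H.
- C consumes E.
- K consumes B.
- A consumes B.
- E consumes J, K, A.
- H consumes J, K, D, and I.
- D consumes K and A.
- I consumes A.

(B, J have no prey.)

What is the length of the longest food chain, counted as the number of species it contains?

5 species

One longest chain: B → A → I → H → G.
It has 5 species and 4 links.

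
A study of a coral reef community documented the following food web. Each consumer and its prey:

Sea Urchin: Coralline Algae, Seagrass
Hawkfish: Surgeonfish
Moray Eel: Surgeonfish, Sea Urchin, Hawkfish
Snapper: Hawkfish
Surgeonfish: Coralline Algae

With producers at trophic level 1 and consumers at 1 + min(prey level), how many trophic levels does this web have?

Producers (level 1): Coralline Algae, Seagrass.
Following each consumer down to its lowest-level prey: Coralline Algae → Surgeonfish → Hawkfish → Snapper (levels 1 through 4).
All prey of Snapper (Hawkfish 3) are at level 3 or above, so Snapper is at level 1 + 3 = 4.
Every consumer has at least one prey at level 3 or below, so none exceeds level 4.

4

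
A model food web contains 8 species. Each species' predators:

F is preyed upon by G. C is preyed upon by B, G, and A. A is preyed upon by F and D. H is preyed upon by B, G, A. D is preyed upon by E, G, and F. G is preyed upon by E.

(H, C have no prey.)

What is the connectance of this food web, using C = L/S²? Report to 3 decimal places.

The web has S = 8 species and L = 13 feeding links.
C = L / S² = 13 / 64 = 0.2031 ≈ 0.203.

C = 0.203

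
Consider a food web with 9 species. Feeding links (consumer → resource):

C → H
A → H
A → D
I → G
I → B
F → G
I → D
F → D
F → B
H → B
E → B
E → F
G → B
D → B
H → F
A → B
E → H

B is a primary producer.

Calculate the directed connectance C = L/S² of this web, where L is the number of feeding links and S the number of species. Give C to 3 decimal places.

C = 0.210

The web has S = 9 species and L = 17 feeding links.
C = L / S² = 17 / 81 = 0.2099 ≈ 0.210.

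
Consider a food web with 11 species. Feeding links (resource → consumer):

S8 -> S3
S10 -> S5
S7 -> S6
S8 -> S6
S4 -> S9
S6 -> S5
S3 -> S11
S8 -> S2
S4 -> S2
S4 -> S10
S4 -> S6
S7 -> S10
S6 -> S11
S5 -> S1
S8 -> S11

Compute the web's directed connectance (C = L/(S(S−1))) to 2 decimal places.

C = 0.14

The web has S = 11 species and L = 15 feeding links.
C = L / (S(S−1)) = 15 / 110 = 0.1364 ≈ 0.14.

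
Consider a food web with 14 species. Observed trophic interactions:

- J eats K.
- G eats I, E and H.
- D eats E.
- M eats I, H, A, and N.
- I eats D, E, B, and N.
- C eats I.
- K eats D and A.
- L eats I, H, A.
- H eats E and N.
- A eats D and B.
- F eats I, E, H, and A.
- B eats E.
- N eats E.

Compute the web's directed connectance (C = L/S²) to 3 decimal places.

C = 0.148

The web has S = 14 species and L = 29 feeding links.
C = L / S² = 29 / 196 = 0.1480 ≈ 0.148.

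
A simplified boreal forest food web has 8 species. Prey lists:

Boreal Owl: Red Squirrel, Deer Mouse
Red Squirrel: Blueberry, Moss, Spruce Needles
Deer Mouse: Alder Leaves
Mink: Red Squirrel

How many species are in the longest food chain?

One longest chain: Blueberry → Red Squirrel → Mink.
It has 3 species and 2 links.

3 species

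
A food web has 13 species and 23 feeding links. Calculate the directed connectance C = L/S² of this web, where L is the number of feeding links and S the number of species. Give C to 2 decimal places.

C = 0.14

The web has S = 13 species and L = 23 feeding links.
C = L / S² = 23 / 169 = 0.1361 ≈ 0.14.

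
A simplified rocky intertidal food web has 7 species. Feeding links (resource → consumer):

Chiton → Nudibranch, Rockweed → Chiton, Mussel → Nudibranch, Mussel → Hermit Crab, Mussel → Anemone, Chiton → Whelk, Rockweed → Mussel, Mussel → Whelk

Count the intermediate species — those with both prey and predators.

2

Intermediate species (has both prey and predators): Chiton, Mussel.
Count: 2.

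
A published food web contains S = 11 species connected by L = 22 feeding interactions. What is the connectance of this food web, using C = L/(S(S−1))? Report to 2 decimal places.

C = 0.20

The web has S = 11 species and L = 22 feeding links.
C = L / (S(S−1)) = 22 / 110 = 0.2000 ≈ 0.20.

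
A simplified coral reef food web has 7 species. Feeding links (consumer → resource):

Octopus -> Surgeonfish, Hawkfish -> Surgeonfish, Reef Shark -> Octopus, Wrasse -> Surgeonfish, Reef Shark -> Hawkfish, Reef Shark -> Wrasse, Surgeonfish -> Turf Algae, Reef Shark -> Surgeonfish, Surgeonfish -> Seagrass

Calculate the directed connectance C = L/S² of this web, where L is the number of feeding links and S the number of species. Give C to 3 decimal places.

C = 0.184

The web has S = 7 species and L = 9 feeding links.
C = L / S² = 9 / 49 = 0.1837 ≈ 0.184.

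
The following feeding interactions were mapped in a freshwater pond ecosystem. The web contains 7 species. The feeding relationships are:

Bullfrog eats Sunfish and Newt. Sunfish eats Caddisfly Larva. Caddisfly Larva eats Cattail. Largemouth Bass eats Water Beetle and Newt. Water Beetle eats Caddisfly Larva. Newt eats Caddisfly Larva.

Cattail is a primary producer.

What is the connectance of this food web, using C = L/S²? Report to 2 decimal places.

C = 0.16

The web has S = 7 species and L = 8 feeding links.
C = L / S² = 8 / 49 = 0.1633 ≈ 0.16.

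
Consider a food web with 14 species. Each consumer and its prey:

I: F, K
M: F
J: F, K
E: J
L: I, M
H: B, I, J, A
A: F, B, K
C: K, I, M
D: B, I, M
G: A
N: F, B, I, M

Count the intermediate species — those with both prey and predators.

Intermediate species (has both prey and predators): I, J, A, M.
Count: 4.

4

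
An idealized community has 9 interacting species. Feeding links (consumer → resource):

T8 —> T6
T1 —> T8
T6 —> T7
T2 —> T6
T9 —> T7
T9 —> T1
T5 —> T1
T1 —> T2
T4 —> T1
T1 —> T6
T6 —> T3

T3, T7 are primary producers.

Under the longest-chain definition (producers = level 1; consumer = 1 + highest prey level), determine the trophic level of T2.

Trophic level 3

T3 is a producer → level 1.
T6 eats T3 (level 1); other prey at levels: T7 1 → level 2.
T2 eats T6 → level 3.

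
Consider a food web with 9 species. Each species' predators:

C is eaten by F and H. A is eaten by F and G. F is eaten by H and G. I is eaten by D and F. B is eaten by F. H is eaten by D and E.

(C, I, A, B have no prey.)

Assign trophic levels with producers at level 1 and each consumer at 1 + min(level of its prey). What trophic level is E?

C is a producer → level 1.
H eats C → level 2.
E eats H → level 3.
No prey of E is below level 2, so 3 is the minimum.

Trophic level 3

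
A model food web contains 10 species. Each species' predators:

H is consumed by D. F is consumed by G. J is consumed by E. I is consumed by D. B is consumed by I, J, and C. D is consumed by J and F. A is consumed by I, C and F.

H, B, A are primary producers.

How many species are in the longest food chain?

5 species

One longest chain: B → I → D → J → E.
It has 5 species and 4 links.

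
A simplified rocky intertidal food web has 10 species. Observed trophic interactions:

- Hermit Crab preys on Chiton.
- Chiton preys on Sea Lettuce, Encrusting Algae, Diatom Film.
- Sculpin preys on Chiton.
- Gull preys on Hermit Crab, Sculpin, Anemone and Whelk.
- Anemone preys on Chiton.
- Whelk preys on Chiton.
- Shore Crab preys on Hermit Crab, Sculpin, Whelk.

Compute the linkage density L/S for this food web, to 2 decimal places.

There are L = 14 links among S = 10 species.
L/S = 14/10 = 1.4000 ≈ 1.40.

L/S = 1.40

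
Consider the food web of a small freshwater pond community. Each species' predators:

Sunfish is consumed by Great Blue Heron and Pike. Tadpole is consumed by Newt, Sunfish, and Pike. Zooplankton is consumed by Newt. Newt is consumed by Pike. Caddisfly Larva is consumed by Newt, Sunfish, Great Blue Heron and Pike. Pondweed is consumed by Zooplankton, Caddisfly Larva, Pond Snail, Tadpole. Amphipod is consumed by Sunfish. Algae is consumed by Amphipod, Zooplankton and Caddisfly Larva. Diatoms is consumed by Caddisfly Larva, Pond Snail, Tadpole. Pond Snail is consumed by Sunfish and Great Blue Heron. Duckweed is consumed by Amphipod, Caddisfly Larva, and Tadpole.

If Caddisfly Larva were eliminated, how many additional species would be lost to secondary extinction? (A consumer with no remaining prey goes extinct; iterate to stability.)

Remove Caddisfly Larva.
Every predator of it retains at least one other prey: Newt still has Tadpole, Zooplankton; Sunfish still has Amphipod, Tadpole, Pond Snail; Great Blue Heron still has Pond Snail, Sunfish; Pike still has Tadpole, Newt, Sunfish.
No consumer loses all prey, so no secondary extinctions occur.

0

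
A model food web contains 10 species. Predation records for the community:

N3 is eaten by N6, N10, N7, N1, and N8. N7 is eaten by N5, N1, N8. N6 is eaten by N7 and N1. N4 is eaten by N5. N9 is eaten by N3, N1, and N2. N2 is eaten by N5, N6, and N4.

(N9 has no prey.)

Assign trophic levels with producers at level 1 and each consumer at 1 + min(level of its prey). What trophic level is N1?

N9 is a producer → level 1.
N1 eats N9 → level 2.

Trophic level 2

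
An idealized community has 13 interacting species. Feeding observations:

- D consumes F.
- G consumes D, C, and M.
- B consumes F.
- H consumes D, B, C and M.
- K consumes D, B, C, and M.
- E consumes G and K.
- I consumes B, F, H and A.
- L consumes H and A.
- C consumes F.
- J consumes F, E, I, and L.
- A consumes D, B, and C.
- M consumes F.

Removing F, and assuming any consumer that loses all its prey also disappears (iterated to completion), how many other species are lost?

Remove F.
Round 1: C (all prey gone), D (all prey gone), B (all prey gone), M (all prey gone) → extinct.
Round 2: H (all prey gone), K (all prey gone), A (all prey gone), G (all prey gone) → extinct.
Round 3: L (all prey gone), E (all prey gone), I (all prey gone) → extinct.
Round 4: J (all prey gone) → extinct.
No further losses. Total secondary extinctions: 12.

12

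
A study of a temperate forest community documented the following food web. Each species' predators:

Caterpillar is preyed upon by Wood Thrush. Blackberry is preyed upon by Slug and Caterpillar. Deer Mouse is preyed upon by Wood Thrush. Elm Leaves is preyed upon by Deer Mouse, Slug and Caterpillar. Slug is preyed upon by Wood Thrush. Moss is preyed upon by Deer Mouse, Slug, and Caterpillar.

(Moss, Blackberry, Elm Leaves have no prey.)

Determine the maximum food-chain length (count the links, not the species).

2 links

One longest chain: Moss → Slug → Wood Thrush.
It has 3 species and 2 links.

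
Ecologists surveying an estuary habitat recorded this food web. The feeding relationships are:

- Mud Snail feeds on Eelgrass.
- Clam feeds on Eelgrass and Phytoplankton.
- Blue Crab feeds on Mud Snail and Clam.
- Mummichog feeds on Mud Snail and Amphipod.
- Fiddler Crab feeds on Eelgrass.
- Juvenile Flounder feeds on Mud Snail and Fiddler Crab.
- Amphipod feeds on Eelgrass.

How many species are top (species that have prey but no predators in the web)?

Top species (has prey, but nothing eats it): Mummichog, Juvenile Flounder, Blue Crab.
Count: 3.

3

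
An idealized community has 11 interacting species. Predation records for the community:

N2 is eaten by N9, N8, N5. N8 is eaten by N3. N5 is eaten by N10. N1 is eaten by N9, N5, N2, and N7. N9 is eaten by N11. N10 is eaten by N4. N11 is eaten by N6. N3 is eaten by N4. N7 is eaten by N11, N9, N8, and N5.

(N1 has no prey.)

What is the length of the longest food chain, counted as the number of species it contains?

One longest chain: N1 → N7 → N9 → N11 → N6.
It has 5 species and 4 links.

5 species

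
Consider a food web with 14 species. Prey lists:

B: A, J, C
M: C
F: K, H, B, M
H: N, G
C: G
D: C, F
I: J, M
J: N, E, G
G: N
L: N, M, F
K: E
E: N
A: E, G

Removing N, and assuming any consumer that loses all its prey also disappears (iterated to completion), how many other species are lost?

13

Remove N.
Round 1: E (all prey gone), G (all prey gone) → extinct.
Round 2: A (all prey gone), K (all prey gone), H (all prey gone), J (all prey gone), C (all prey gone) → extinct.
Round 3: B (all prey gone), M (all prey gone) → extinct.
Round 4: F (all prey gone), I (all prey gone) → extinct.
Round 5: D (all prey gone), L (all prey gone) → extinct.
No further losses. Total secondary extinctions: 13.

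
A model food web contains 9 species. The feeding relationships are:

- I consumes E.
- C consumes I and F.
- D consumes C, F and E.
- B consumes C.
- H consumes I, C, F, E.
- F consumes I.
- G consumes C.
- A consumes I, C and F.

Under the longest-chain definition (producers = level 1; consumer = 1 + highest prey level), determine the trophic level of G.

Trophic level 5

E is a producer → level 1.
I eats E → level 2.
F eats I → level 3.
C eats F (level 3); other prey at levels: I 2 → level 4.
G eats C → level 5.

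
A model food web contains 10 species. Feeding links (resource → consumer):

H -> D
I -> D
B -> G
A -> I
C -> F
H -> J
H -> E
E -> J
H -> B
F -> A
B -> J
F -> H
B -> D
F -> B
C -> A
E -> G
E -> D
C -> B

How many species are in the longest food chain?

One longest chain: C → F → H → B → G.
It has 5 species and 4 links.

5 species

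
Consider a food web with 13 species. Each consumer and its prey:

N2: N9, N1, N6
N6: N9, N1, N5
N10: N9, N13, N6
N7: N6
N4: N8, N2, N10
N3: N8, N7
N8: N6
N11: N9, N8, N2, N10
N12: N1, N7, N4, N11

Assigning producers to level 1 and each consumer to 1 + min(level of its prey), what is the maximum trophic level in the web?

Producers (level 1): N9, N1, N13, N5.
Following each consumer down to its lowest-level prey: N9 → N6 → N7 → N3 (levels 1 through 4).
All prey of N3 (N7 3, N8 3) are at level 3 or above, so N3 is at level 1 + 3 = 4.
Every consumer has at least one prey at level 3 or below, so none exceeds level 4.

4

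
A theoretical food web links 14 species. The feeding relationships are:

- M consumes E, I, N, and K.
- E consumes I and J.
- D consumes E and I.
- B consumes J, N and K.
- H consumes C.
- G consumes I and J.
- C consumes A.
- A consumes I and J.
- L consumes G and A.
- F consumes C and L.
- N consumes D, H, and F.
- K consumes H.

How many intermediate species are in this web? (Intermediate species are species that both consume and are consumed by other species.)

Intermediate species (has both prey and predators): G, A, E, C, D, L, H, F, K, N.
Count: 10.

10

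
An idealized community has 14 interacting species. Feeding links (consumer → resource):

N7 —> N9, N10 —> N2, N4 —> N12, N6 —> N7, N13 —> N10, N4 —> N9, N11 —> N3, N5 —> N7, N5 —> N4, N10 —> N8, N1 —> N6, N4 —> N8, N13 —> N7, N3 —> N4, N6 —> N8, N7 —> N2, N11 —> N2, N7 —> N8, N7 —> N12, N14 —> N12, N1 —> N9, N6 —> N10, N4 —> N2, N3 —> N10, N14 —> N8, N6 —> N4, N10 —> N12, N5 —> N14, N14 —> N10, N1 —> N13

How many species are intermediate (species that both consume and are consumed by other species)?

Intermediate species (has both prey and predators): N10, N4, N7, N6, N14, N13, N3.
Count: 7.

7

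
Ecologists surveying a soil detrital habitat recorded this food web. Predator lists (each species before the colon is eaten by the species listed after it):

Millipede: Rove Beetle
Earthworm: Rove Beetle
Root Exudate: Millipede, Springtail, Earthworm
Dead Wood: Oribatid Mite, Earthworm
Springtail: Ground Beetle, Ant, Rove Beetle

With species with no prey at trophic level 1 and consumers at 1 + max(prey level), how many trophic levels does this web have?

3

Basal resources (level 1): Dead Wood, Root Exudate.
Root Exudate → Springtail → Ground Beetle gives Ground Beetle level 3.
No species has a prey at level 3, so no species reaches level 4.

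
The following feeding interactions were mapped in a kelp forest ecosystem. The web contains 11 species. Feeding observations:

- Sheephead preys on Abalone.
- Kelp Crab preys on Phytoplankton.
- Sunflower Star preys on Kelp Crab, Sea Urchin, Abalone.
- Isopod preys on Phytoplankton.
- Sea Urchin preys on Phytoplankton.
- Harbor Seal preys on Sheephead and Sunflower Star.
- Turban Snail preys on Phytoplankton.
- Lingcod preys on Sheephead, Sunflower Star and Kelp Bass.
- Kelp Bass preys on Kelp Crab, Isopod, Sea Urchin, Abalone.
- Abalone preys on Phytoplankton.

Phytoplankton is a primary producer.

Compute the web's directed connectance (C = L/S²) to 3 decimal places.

The web has S = 11 species and L = 18 feeding links.
C = L / S² = 18 / 121 = 0.1488 ≈ 0.149.

C = 0.149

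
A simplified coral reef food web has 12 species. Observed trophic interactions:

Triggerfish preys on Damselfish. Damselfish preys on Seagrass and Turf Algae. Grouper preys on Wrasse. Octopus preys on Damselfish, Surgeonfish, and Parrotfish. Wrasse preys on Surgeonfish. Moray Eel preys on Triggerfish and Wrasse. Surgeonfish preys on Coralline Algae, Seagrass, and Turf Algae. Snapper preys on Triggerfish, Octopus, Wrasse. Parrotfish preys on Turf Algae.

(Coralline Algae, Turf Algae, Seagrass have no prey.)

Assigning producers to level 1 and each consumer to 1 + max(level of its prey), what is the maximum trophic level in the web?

Producers (level 1): Coralline Algae, Turf Algae, Seagrass.
Coralline Algae → Surgeonfish → Wrasse → Grouper gives Grouper level 4.
No species has a prey at level 4, so no species reaches level 5.

4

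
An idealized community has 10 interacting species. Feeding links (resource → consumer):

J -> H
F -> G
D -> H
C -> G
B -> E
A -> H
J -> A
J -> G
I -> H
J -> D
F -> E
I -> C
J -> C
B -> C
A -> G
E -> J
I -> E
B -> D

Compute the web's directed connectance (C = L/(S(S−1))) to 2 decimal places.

C = 0.20

The web has S = 10 species and L = 18 feeding links.
C = L / (S(S−1)) = 18 / 90 = 0.2000 ≈ 0.20.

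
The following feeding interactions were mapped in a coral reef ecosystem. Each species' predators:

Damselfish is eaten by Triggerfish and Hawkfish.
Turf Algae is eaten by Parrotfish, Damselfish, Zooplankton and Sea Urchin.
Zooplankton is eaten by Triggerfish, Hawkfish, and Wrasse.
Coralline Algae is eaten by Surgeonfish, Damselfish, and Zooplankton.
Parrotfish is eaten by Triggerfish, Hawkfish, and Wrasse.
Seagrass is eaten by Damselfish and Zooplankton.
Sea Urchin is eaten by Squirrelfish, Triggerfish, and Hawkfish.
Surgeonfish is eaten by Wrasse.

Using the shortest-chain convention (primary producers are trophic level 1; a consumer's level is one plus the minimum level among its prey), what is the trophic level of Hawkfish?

Trophic level 3

Turf Algae is a producer → level 1.
Sea Urchin eats Turf Algae → level 2.
Hawkfish eats Sea Urchin → level 3.
No prey of Hawkfish is below level 2, so 3 is the minimum.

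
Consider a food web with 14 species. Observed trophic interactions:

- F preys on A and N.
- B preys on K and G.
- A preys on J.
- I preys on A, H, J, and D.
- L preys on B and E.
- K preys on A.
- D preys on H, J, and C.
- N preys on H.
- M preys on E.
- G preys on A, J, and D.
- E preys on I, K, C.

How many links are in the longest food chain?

4 links

One longest chain: J → A → K → E → M.
It has 5 species and 4 links.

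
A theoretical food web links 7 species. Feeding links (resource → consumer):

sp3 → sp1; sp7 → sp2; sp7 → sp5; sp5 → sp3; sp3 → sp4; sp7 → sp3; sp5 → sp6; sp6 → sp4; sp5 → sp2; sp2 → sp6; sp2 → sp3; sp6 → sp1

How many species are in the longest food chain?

5 species

One longest chain: sp7 → sp5 → sp2 → sp6 → sp1.
It has 5 species and 4 links.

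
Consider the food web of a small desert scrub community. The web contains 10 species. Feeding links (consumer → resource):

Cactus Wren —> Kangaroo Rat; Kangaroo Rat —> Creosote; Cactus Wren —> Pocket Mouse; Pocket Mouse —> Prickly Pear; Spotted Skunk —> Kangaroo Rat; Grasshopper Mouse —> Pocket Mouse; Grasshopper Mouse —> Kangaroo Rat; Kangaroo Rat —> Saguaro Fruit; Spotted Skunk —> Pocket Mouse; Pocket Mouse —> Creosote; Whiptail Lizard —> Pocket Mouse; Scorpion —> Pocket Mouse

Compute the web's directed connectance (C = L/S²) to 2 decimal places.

The web has S = 10 species and L = 12 feeding links.
C = L / S² = 12 / 100 = 0.1200 ≈ 0.12.

C = 0.12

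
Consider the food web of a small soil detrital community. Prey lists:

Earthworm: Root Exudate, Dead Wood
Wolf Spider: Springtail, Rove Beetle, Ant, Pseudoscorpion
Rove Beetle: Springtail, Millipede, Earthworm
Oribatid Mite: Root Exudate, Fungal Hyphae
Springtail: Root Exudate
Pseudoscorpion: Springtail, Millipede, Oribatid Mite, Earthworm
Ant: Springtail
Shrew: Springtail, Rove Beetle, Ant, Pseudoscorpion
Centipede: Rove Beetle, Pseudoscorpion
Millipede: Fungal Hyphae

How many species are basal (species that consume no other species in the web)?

Basal species (no prey listed): Root Exudate, Fungal Hyphae, Dead Wood.
Count: 3.

3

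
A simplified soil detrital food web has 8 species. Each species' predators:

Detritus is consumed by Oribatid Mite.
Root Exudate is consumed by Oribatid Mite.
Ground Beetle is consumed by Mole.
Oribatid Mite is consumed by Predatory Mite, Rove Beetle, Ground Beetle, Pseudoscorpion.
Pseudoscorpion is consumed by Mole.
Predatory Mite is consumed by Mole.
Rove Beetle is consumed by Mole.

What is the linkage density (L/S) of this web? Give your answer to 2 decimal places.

There are L = 10 links among S = 8 species.
L/S = 10/8 = 1.2500 ≈ 1.25.

L/S = 1.25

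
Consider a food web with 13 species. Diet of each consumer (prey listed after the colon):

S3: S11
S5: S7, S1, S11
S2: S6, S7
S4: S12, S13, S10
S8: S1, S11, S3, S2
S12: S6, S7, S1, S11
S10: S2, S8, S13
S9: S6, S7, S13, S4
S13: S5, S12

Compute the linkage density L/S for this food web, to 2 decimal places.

L/S = 2.00

There are L = 26 links among S = 13 species.
L/S = 26/13 = 2.0000 ≈ 2.00.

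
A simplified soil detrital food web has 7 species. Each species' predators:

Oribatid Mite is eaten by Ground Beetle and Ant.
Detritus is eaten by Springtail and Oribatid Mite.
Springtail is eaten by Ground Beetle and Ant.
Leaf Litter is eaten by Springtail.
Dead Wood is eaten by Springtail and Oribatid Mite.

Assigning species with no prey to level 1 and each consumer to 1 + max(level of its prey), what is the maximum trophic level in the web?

Basal resources (level 1): Dead Wood, Leaf Litter, Detritus.
Dead Wood → Oribatid Mite → Ground Beetle gives Ground Beetle level 3.
No species has a prey at level 3, so no species reaches level 4.

3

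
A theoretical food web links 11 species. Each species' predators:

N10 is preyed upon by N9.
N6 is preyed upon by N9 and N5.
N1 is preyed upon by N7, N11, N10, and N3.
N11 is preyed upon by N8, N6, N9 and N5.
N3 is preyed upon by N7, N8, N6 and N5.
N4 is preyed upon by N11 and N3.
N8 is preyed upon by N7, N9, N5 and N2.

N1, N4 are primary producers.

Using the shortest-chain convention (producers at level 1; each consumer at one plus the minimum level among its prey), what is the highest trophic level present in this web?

4

Producers (level 1): N1, N4.
Following each consumer down to its lowest-level prey: N1 → N11 → N8 → N2 (levels 1 through 4).
All prey of N2 (N8 3) are at level 3 or above, so N2 is at level 1 + 3 = 4.
Every consumer has at least one prey at level 3 or below, so none exceeds level 4.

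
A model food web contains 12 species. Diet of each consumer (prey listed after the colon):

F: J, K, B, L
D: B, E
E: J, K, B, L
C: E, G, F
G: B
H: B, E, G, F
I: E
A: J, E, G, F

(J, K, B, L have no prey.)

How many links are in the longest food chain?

2 links

One longest chain: J → E → H.
It has 3 species and 2 links.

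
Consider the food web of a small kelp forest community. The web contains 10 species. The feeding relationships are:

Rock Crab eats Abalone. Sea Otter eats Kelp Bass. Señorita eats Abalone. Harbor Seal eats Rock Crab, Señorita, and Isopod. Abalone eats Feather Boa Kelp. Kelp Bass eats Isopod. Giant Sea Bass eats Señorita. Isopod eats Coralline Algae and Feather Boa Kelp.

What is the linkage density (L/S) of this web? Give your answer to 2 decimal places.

There are L = 11 links among S = 10 species.
L/S = 11/10 = 1.1000 ≈ 1.10.

L/S = 1.10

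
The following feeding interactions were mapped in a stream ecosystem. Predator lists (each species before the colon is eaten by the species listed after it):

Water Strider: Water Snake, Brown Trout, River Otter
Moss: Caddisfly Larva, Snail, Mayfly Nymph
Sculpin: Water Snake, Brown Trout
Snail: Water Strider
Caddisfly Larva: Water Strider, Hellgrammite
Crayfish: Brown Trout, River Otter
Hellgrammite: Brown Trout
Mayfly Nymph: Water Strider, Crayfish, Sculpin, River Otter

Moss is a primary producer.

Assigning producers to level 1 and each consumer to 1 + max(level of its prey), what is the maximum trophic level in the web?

Producers (level 1): Moss.
Moss → Caddisfly Larva → Water Strider → Brown Trout gives Brown Trout level 4.
No species has a prey at level 4, so no species reaches level 5.

4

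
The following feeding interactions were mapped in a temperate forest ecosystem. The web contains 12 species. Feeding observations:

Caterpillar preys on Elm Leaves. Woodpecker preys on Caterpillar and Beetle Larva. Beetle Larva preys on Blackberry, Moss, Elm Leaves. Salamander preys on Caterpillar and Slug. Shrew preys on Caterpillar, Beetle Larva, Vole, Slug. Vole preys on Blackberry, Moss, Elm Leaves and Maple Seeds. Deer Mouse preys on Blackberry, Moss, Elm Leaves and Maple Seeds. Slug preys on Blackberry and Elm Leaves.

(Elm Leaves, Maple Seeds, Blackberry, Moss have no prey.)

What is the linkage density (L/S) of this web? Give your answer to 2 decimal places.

There are L = 22 links among S = 12 species.
L/S = 22/12 = 1.8333 ≈ 1.83.

L/S = 1.83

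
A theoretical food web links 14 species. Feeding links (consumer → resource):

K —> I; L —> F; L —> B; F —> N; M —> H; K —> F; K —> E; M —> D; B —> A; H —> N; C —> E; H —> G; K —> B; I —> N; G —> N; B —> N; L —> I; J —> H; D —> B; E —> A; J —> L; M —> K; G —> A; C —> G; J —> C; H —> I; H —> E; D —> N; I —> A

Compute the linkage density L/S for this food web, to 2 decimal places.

There are L = 29 links among S = 14 species.
L/S = 29/14 = 2.0714 ≈ 2.07.

L/S = 2.07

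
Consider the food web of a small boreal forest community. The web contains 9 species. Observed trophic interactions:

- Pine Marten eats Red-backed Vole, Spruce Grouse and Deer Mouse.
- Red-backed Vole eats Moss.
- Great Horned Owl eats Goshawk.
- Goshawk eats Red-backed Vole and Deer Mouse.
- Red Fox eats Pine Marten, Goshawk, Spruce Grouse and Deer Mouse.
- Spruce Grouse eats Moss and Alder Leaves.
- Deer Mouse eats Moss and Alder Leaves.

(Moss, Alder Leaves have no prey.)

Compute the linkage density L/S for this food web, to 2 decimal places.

L/S = 1.67

There are L = 15 links among S = 9 species.
L/S = 15/9 = 1.6667 ≈ 1.67.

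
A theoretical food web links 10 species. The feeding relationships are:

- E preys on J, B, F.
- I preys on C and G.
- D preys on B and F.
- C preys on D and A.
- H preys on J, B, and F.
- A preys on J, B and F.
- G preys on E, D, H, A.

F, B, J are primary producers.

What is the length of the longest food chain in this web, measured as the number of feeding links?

One longest chain: F → D → G → I.
It has 4 species and 3 links.

3 links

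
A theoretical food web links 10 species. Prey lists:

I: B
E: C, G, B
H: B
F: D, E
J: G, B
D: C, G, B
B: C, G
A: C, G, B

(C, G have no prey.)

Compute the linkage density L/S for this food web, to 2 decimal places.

L/S = 1.70

There are L = 17 links among S = 10 species.
L/S = 17/10 = 1.7000 ≈ 1.70.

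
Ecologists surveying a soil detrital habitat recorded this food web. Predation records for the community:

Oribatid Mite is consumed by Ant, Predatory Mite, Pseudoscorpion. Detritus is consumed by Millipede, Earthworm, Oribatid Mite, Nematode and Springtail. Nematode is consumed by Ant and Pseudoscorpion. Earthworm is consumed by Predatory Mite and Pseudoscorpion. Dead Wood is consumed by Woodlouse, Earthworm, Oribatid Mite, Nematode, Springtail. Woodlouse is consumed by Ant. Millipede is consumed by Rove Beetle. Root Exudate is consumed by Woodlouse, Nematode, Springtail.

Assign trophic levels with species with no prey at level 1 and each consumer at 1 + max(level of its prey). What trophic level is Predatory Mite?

Detritus has no prey (basal) → level 1.
Earthworm eats Detritus (level 1); other prey at levels: Dead Wood 1 → level 2.
Predatory Mite eats Earthworm (level 2); other prey at levels: Oribatid Mite 2 → level 3.

Trophic level 3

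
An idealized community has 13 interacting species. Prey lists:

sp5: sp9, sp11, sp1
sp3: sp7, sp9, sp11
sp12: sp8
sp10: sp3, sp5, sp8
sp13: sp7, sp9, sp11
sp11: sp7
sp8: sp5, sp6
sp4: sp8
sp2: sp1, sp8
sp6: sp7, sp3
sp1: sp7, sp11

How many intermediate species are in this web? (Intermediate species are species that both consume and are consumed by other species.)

Intermediate species (has both prey and predators): sp11, sp3, sp1, sp5, sp6, sp8.
Count: 6.

6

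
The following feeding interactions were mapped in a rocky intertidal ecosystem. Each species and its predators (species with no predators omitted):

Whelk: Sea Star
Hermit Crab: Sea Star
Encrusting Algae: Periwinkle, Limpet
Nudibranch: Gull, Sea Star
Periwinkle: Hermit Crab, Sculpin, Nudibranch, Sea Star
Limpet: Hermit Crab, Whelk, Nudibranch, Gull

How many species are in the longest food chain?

One longest chain: Encrusting Algae → Periwinkle → Nudibranch → Gull.
It has 4 species and 3 links.

4 species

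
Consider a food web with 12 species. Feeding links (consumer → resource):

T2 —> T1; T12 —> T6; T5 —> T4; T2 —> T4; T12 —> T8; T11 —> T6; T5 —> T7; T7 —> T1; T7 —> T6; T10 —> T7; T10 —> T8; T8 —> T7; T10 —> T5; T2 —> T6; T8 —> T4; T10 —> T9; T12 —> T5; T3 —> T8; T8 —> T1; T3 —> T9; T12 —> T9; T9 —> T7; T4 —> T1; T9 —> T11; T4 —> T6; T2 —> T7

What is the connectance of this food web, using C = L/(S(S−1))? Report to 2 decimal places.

The web has S = 12 species and L = 26 feeding links.
C = L / (S(S−1)) = 26 / 132 = 0.1970 ≈ 0.20.

C = 0.20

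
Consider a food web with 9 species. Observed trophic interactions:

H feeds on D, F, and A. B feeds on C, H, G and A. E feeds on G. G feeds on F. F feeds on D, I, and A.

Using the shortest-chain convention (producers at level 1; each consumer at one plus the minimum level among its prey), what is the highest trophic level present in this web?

4

Producers (level 1): A, I, C, D.
Following each consumer down to its lowest-level prey: A → F → G → E (levels 1 through 4).
All prey of E (G 3) are at level 3 or above, so E is at level 1 + 3 = 4.
Every consumer has at least one prey at level 3 or below, so none exceeds level 4.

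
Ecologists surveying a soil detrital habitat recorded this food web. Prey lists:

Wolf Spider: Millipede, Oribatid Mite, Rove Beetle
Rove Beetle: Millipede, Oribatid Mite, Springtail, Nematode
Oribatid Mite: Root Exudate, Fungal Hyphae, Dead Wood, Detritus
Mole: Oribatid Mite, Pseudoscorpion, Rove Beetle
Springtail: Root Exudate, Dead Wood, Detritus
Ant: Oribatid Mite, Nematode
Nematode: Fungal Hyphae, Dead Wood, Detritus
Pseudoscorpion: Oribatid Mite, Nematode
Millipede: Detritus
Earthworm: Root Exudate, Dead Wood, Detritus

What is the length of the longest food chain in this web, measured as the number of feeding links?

3 links

One longest chain: Fungal Hyphae → Nematode → Pseudoscorpion → Mole.
It has 4 species and 3 links.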